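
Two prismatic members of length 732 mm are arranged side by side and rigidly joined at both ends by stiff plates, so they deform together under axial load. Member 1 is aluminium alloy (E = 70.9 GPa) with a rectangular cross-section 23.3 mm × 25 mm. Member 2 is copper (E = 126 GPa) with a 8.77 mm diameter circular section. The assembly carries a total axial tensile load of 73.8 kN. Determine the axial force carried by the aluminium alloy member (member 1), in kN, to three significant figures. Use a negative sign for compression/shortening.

62.3 kN

A_1 = 582.5 mm².
A_2 = 60.41 mm².
Equal strain + equilibrium ⇒ each member carries load in proportion to AE: A₁E₁ = 41300000 N, A₂E₂ = 7611000 N, ΣAE = 48910000 N.
F₁ = P·A₁E₁/ΣAE = 73800·41300000/48910000 = 62320 N.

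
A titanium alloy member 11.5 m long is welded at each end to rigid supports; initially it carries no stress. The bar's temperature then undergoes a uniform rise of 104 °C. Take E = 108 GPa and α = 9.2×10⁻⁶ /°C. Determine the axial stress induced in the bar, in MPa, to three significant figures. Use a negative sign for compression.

-103 MPa

Free thermal expansion αLΔT = 9.2e-6 · 11500 · 104 = 11 mm.
The walls impose strain ε = −(11)/11500 = -9.5680e-04; σ = Eε = 108000 · -9.5680e-04 = -103.3 MPa.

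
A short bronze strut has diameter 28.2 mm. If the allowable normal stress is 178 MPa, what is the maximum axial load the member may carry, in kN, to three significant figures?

A = 624.6 mm².
P_max = σ_allow · A = 178 · 624.6 = 111200 N = 111.2 kN.

111 kN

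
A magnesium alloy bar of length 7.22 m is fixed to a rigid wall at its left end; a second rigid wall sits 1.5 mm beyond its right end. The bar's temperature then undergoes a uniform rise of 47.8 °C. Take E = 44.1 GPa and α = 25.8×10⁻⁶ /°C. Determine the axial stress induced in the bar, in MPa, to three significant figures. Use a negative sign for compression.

Free thermal expansion αLΔT = 25.8e-6 · 7220 · 47.8 = 8.904 mm.
The walls engage after the gap closes; constrained expansion = 8.904 − 1.5 = 7.404 mm.
The walls impose strain ε = −(7.404)/7220 = -1.0255e-03; σ = Eε = 44100 · -1.0255e-03 = -45.22 MPa.

-45.2 MPa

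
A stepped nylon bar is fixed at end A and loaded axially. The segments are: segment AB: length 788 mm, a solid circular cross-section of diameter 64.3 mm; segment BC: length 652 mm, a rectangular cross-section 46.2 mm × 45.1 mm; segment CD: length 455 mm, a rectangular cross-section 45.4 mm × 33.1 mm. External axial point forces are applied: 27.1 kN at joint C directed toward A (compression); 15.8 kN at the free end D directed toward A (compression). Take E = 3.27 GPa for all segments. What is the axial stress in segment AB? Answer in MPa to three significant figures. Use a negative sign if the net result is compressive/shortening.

-13.2 MPa

Internal axial forces (sectioning from the free end, tension +): N_CD = -15.8 kN, N_BC = -42.9 kN, N_AB = -42.9 kN.
A_AB = 3247 mm².
σ_AB = N_AB/A_AB = -42900/3247 = -13.21 MPa.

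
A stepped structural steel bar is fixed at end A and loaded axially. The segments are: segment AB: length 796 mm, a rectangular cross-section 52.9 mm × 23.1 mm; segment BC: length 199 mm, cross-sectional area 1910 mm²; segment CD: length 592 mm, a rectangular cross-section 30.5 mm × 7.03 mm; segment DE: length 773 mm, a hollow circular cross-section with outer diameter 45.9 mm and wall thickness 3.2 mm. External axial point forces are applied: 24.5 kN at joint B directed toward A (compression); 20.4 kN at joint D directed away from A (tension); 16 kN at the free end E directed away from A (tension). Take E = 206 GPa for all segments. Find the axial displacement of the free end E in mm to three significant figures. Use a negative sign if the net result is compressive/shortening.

0.684 mm

Internal axial forces (sectioning from the free end, tension +): N_DE = 16 kN, N_CD = 36.4 kN, N_BC = 36.4 kN, N_AB = 11.9 kN.
A_AB = 1222 mm².
A_CD = 214.4 mm².
A_DE = 429.3 mm².
δ_AB = 11900·796/(1222·206000) = 0.03763 mm
δ_BC = 36400·199/(1910·206000) = 0.01841 mm
δ_CD = 36400·592/(214.4·206000) = 0.4879 mm
δ_DE = 16000·773/(429.3·206000) = 0.1399 mm
δ = Σδ_i = 0.6838 mm.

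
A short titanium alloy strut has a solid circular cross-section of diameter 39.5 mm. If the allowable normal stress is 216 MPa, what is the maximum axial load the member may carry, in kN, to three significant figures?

A = 1225 mm².
P_max = σ_allow · A = 216 · 1225 = 264700 N = 264.7 kN.

265 kN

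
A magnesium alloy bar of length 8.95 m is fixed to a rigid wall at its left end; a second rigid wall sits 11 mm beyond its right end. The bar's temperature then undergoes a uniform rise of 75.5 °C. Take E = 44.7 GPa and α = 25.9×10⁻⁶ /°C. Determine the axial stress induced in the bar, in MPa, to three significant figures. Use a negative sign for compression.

-32.5 MPa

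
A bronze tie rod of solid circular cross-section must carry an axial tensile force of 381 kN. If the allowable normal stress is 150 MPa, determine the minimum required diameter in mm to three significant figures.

Required area A ≥ P/σ_allow = 381000/150 = 2540 mm².
For a solid circular section, d ≥ √(4A/π) = 56.87 mm.

56.9 mm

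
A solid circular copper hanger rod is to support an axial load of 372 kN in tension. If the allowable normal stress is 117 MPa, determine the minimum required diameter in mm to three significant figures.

63.6 mm

Required area A ≥ P/σ_allow = 372000/117 = 3179 mm².
For a solid circular section, d ≥ √(4A/π) = 63.63 mm.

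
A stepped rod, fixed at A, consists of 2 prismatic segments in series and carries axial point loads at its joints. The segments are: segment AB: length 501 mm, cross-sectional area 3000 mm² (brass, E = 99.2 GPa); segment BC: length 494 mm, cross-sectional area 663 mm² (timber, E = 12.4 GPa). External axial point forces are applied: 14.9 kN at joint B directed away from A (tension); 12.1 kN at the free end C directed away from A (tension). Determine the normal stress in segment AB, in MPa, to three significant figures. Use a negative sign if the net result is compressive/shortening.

9.00 MPa

Internal axial forces (sectioning from the free end, tension +): N_BC = 12.1 kN, N_AB = 27 kN.
σ_AB = N_AB/A_AB = 27000/3000 = 9 MPa.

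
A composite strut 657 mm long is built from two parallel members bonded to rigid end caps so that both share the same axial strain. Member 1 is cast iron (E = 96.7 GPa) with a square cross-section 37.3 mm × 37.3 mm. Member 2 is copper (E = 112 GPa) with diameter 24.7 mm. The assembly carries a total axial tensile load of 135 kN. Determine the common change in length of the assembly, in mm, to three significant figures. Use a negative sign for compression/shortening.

A_1 = 1391 mm².
A_2 = 479.2 mm².
Equal strain + equilibrium ⇒ each member carries load in proportion to AE: A₁E₁ = 134500000 N, A₂E₂ = 53670000 N, ΣAE = 188200000 N.
δ = PL/ΣAE = 135000·657/188200000 = 0.4713 mm.

0.471 mm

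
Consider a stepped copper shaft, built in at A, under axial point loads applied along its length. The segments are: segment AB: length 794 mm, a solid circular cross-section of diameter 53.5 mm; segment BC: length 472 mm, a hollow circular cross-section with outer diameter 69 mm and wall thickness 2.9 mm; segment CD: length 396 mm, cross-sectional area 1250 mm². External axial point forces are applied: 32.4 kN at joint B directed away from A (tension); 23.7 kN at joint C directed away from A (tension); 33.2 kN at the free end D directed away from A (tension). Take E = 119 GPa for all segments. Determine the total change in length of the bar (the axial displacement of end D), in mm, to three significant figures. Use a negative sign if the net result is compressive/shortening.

Internal axial forces (sectioning from the free end, tension +): N_CD = 33.2 kN, N_BC = 56.9 kN, N_AB = 89.3 kN.
A_AB = 2248 mm².
A_BC = 602.2 mm².
δ_AB = 89300·794/(2248·119000) = 0.265 mm
δ_BC = 56900·472/(602.2·119000) = 0.3748 mm
δ_CD = 33200·396/(1250·119000) = 0.08838 mm
δ = Σδ_i = 0.7282 mm.

0.728 mm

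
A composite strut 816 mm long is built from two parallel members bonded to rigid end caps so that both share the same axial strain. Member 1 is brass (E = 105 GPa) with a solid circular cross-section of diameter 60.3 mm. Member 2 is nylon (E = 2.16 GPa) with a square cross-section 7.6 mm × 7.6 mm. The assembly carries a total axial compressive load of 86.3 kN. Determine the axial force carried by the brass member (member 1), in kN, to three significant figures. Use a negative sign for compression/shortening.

-86.3 kN

A_1 = 2856 mm².
A_2 = 57.76 mm².
Equal strain + equilibrium ⇒ each member carries load in proportion to AE: A₁E₁ = 299900000 N, A₂E₂ = 124800 N, ΣAE = 300000000 N.
F₁ = P·A₁E₁/ΣAE = -86300·299900000/300000000 = -86260 N.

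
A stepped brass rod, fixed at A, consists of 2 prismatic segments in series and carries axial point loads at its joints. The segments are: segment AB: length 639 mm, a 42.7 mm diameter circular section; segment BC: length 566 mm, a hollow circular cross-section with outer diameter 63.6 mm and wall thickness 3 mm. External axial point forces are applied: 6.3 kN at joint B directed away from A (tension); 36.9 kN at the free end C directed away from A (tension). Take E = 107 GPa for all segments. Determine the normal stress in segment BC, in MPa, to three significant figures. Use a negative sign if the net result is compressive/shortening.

Internal axial forces (sectioning from the free end, tension +): N_BC = 36.9 kN, N_AB = 43.2 kN.
A_BC = 571.1 mm².
σ_BC = N_BC/A_BC = 36900/571.1 = 64.61 MPa.

64.6 MPa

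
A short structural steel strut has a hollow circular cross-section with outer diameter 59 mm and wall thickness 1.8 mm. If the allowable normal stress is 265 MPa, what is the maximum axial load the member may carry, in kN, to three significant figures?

A = 323.5 mm².
P_max = σ_allow · A = 265 · 323.5 = 85720 N = 85.72 kN.

85.7 kN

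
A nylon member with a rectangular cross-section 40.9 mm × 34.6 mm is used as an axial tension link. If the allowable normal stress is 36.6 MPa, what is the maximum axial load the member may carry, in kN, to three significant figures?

A = 1415 mm².
P_max = σ_allow · A = 36.6 · 1415 = 51790 N = 51.79 kN.

51.8 kN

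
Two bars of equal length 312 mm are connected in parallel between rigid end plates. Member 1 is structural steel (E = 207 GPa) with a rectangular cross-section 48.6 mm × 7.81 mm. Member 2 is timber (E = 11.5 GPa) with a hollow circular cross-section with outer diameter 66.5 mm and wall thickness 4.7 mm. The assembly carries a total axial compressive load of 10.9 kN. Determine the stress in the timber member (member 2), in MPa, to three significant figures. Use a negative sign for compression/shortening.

-1.41 MPa

A_1 = 379.6 mm².
A_2 = 912.5 mm².
Equal strain + equilibrium ⇒ each member carries load in proportion to AE: A₁E₁ = 78570000 N, A₂E₂ = 10490000 N, ΣAE = 89060000 N.
σ₂ = P·E₂/ΣAE = -10900·11500/89060000 = -1.407 MPa.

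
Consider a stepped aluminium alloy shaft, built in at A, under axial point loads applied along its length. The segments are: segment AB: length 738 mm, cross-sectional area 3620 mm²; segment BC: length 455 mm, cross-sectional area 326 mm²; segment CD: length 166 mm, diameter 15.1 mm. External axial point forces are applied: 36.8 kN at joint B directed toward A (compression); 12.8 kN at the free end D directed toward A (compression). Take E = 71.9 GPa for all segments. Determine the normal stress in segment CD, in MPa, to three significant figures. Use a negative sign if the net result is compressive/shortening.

Internal axial forces (sectioning from the free end, tension +): N_CD = -12.8 kN, N_BC = -12.8 kN, N_AB = -49.6 kN.
A_CD = 179.1 mm².
σ_CD = N_CD/A_CD = -12800/179.1 = -71.48 MPa.

-71.5 MPa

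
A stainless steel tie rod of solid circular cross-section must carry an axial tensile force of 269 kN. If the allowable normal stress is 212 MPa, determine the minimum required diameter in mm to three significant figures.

40.2 mm

Required area A ≥ P/σ_allow = 269000/212 = 1269 mm².
For a solid circular section, d ≥ √(4A/π) = 40.19 mm.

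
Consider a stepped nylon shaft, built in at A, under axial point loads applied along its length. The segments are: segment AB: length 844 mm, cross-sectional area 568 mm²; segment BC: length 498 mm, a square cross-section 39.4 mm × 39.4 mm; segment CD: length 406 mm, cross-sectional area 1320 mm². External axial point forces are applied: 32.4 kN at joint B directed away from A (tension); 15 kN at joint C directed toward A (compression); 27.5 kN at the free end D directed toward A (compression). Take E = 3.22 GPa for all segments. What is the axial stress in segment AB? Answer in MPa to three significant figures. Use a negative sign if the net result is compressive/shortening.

-17.8 MPa

Internal axial forces (sectioning from the free end, tension +): N_CD = -27.5 kN, N_BC = -42.5 kN, N_AB = -10.1 kN.
σ_AB = N_AB/A_AB = -10100/568 = -17.78 MPa.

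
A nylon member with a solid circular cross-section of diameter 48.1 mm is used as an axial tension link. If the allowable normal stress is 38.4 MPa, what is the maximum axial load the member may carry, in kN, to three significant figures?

A = 1817 mm².
P_max = σ_allow · A = 38.4 · 1817 = 69780 N = 69.78 kN.

69.8 kN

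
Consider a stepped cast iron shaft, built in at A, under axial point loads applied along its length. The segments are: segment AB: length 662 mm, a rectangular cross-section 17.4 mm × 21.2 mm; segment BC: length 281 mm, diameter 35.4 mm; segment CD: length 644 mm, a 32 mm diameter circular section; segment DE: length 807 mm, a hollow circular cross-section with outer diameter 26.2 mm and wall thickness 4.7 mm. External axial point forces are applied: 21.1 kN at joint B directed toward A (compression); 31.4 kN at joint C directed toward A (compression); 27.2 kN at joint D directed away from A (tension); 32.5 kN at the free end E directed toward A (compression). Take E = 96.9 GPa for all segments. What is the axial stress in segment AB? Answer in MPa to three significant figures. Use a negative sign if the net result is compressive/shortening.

-157 MPa

Internal axial forces (sectioning from the free end, tension +): N_DE = -32.5 kN, N_CD = -5.3 kN, N_BC = -36.7 kN, N_AB = -57.8 kN.
A_AB = 368.9 mm².
σ_AB = N_AB/A_AB = -57800/368.9 = -156.7 MPa.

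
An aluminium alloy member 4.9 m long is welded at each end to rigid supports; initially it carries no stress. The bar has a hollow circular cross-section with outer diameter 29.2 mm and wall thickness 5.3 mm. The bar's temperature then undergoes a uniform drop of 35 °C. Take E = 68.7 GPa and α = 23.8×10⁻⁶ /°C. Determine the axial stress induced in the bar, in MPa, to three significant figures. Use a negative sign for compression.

Free thermal expansion αLΔT = 23.8e-6 · 4900 · -35 = -4.082 mm.
The walls impose strain ε = −(-4.082)/4900 = 8.3300e-04; σ = Eε = 68700 · 8.3300e-04 = 57.23 MPa.

57.2 MPa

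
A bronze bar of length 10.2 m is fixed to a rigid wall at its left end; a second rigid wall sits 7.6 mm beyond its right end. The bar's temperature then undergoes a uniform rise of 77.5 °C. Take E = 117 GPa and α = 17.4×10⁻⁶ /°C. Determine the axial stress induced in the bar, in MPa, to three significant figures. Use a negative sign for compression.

Free thermal expansion αLΔT = 17.4e-6 · 10200 · 77.5 = 13.75 mm.
The walls engage after the gap closes; constrained expansion = 13.75 − 7.6 = 6.155 mm.
The walls impose strain ε = −(6.155)/10200 = -6.0340e-04; σ = Eε = 117000 · -6.0340e-04 = -70.6 MPa.

-70.6 MPa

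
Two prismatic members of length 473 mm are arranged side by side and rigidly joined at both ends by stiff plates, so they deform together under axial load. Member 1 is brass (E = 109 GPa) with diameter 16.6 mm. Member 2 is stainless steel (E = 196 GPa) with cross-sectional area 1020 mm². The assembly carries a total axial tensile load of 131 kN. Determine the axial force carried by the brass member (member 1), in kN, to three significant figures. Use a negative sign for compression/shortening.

A_1 = 216.4 mm².
Equal strain + equilibrium ⇒ each member carries load in proportion to AE: A₁E₁ = 23590000 N, A₂E₂ = 199900000 N, ΣAE = 223500000 N.
F₁ = P·A₁E₁/ΣAE = 131000·23590000/223500000 = 13830 N.

13.8 kN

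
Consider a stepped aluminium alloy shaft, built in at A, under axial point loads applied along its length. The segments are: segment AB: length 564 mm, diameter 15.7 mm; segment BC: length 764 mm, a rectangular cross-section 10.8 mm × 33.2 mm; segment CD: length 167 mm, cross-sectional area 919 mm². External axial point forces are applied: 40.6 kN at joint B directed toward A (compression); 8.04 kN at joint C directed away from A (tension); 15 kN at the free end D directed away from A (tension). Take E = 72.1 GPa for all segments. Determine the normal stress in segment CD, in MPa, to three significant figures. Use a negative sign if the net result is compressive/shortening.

Internal axial forces (sectioning from the free end, tension +): N_CD = 15 kN, N_BC = 23.04 kN, N_AB = -17.56 kN.
σ_CD = N_CD/A_CD = 15000/919 = 16.32 MPa.

16.3 MPa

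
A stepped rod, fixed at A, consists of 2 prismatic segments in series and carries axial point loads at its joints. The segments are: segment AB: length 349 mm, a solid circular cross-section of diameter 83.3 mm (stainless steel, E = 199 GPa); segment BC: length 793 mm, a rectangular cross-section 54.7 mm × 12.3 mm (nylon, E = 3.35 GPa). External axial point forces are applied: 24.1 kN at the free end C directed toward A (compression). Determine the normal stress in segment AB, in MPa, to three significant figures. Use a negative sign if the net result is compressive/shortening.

Internal axial forces (sectioning from the free end, tension +): N_BC = -24.1 kN, N_AB = -24.1 kN.
A_AB = 5450 mm².
σ_AB = N_AB/A_AB = -24100/5450 = -4.422 MPa.

-4.42 MPa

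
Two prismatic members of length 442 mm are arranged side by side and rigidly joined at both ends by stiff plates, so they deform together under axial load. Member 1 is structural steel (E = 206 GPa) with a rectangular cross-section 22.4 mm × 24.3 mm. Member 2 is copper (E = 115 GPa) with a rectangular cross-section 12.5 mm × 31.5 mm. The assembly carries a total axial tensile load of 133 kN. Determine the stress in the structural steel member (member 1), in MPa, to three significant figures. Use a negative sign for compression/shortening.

A_1 = 544.3 mm².
A_2 = 393.8 mm².
Equal strain + equilibrium ⇒ each member carries load in proportion to AE: A₁E₁ = 112100000 N, A₂E₂ = 45280000 N, ΣAE = 157400000 N.
σ₁ = P·E₁/ΣAE = 133000·206000/157400000 = 174.1 MPa.

174 MPa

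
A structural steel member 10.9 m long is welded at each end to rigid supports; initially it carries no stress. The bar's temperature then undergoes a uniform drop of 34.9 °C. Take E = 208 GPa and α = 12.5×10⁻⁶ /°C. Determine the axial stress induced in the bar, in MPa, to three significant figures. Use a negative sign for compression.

90.7 MPa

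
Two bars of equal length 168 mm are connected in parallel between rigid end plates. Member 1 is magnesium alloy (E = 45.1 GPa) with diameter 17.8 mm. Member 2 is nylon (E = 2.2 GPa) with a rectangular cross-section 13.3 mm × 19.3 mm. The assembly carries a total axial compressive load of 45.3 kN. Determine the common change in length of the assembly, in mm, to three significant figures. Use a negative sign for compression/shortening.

A_1 = 248.8 mm².
A_2 = 256.7 mm².
Equal strain + equilibrium ⇒ each member carries load in proportion to AE: A₁E₁ = 11220000 N, A₂E₂ = 564700 N, ΣAE = 11790000 N.
δ = PL/ΣAE = -45300·168/11790000 = -0.6456 mm.

-0.646 mm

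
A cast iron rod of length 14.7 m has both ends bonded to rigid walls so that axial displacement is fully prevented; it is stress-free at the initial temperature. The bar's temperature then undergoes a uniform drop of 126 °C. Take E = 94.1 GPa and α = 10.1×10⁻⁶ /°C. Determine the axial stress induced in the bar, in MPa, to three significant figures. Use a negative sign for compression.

Free thermal expansion αLΔT = 10.1e-6 · 14700 · -126 = -18.71 mm.
The walls impose strain ε = −(-18.71)/14700 = 1.2726e-03; σ = Eε = 94100 · 1.2726e-03 = 119.8 MPa.

120 MPa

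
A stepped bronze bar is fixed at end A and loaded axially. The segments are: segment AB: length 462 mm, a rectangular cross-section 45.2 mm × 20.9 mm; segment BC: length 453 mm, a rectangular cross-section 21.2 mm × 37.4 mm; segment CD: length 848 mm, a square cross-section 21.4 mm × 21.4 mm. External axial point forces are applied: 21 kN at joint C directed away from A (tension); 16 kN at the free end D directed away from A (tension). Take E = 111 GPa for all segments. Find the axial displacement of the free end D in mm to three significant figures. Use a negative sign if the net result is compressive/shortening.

0.620 mm

Internal axial forces (sectioning from the free end, tension +): N_CD = 16 kN, N_BC = 37 kN, N_AB = 37 kN.
A_AB = 944.7 mm².
A_BC = 792.9 mm².
A_CD = 458 mm².
δ_AB = 37000·462/(944.7·111000) = 0.163 mm
δ_BC = 37000·453/(792.9·111000) = 0.1904 mm
δ_CD = 16000·848/(458·111000) = 0.2669 mm
δ = Σδ_i = 0.6204 mm.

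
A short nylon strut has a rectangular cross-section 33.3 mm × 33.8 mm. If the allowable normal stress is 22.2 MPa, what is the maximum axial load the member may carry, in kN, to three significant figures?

25.0 kN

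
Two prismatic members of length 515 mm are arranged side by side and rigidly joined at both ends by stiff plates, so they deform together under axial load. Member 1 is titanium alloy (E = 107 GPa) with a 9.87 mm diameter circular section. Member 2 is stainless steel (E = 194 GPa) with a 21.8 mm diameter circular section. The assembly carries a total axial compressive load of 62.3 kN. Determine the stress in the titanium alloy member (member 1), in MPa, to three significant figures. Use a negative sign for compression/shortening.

-82.7 MPa

A_1 = 76.51 mm².
A_2 = 373.3 mm².
Equal strain + equilibrium ⇒ each member carries load in proportion to AE: A₁E₁ = 8187000 N, A₂E₂ = 72410000 N, ΣAE = 80600000 N.
σ₁ = P·E₁/ΣAE = -62300·107000/80600000 = -82.71 MPa.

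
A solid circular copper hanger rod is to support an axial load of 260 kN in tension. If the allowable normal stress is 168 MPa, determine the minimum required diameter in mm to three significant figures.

Required area A ≥ P/σ_allow = 260000/168 = 1548 mm².
For a solid circular section, d ≥ √(4A/π) = 44.39 mm.

44.4 mm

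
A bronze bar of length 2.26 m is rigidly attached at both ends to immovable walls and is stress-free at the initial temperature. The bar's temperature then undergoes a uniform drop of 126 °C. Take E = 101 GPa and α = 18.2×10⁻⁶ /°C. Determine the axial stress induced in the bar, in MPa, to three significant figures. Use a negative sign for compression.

Free thermal expansion αLΔT = 18.2e-6 · 2260 · -126 = -5.183 mm.
The walls impose strain ε = −(-5.183)/2260 = 2.2932e-03; σ = Eε = 101000 · 2.2932e-03 = 231.6 MPa.

232 MPa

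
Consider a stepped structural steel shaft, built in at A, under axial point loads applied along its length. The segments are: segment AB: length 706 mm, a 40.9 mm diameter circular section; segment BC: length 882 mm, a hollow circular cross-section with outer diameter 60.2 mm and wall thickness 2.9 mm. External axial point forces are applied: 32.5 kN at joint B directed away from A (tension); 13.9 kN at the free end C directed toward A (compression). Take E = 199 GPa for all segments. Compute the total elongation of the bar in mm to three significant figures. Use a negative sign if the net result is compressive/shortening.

-0.0678 mm

Internal axial forces (sectioning from the free end, tension +): N_BC = -13.9 kN, N_AB = 18.6 kN.
A_AB = 1314 mm².
A_BC = 522 mm².
δ_AB = 18600·706/(1314·199000) = 0.05023 mm
δ_BC = -13900·882/(522·199000) = -0.118 mm
δ = Σδ_i = -0.06779 mm.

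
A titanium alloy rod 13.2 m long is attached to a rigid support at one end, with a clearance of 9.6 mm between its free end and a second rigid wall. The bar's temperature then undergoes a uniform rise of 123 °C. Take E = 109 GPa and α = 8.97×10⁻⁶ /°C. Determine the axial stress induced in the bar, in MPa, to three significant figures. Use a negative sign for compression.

Free thermal expansion αLΔT = 8.97e-6 · 13200 · 123 = 14.56 mm.
The walls engage after the gap closes; constrained expansion = 14.56 − 9.6 = 4.964 mm.
The walls impose strain ε = −(4.964)/13200 = -3.7604e-04; σ = Eε = 109000 · -3.7604e-04 = -40.99 MPa.

-41.0 MPa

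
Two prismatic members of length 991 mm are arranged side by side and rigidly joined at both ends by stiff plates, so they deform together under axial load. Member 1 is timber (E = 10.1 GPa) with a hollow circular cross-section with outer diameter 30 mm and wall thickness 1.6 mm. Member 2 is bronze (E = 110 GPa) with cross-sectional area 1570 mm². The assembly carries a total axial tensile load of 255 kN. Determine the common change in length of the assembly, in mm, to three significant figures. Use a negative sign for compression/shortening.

A_1 = 142.8 mm².
Equal strain + equilibrium ⇒ each member carries load in proportion to AE: A₁E₁ = 1442000 N, A₂E₂ = 172700000 N, ΣAE = 174100000 N.
δ = PL/ΣAE = 255000·991/174100000 = 1.451 mm.

1.45 mm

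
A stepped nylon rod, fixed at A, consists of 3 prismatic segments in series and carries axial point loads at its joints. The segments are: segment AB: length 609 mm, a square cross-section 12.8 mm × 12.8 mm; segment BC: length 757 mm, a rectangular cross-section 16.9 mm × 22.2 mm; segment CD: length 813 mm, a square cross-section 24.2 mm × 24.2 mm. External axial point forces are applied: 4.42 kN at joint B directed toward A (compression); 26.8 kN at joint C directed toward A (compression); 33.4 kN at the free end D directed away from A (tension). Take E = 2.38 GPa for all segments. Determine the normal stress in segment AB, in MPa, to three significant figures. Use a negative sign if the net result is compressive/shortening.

Internal axial forces (sectioning from the free end, tension +): N_CD = 33.4 kN, N_BC = 6.6 kN, N_AB = 2.18 kN.
A_AB = 163.8 mm².
σ_AB = N_AB/A_AB = 2180/163.8 = 13.31 MPa.

13.3 MPa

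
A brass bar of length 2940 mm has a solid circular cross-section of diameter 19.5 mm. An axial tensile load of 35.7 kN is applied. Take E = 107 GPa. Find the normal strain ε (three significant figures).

0.00112

A = 298.6 mm².
σ = N/A = 119.5 MPa; ε = σ/E = 119.5/107000 = 1.117e-03.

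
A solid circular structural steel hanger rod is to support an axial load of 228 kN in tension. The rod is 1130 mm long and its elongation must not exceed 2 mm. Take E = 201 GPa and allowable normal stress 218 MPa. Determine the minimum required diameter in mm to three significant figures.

36.5 mm

Required area A ≥ P/σ_allow = 228000/218 = 1046 mm².
For a solid circular section, d ≥ √(4A/π) = 36.49 mm.
Elongation limit: A ≥ PL/(Eδ_allow) = 228000·1130/(201000·2) = 640.9 mm² ⇒ d ≥ 28.57 mm.
The stress limit governs.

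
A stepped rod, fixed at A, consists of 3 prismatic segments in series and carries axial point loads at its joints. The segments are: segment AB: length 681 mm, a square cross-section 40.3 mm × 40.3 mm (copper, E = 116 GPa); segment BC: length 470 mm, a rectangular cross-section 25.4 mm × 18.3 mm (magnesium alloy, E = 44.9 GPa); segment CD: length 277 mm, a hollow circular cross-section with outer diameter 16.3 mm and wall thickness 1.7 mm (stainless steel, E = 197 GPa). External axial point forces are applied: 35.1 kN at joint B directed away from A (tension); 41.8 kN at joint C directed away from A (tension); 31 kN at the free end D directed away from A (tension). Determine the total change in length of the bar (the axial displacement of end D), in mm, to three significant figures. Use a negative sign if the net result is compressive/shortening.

2.59 mm

Internal axial forces (sectioning from the free end, tension +): N_CD = 31 kN, N_BC = 72.8 kN, N_AB = 107.9 kN.
A_AB = 1624 mm².
A_BC = 464.8 mm².
A_CD = 77.97 mm².
δ_AB = 107900·681/(1624·116000) = 0.39 mm
δ_BC = 72800·470/(464.8·44900) = 1.639 mm
δ_CD = 31000·277/(77.97·197000) = 0.559 mm
δ = Σδ_i = 2.588 mm.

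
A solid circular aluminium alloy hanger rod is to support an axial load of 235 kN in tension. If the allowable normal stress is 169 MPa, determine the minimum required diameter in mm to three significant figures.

42.1 mm

Required area A ≥ P/σ_allow = 235000/169 = 1391 mm².
For a solid circular section, d ≥ √(4A/π) = 42.08 mm.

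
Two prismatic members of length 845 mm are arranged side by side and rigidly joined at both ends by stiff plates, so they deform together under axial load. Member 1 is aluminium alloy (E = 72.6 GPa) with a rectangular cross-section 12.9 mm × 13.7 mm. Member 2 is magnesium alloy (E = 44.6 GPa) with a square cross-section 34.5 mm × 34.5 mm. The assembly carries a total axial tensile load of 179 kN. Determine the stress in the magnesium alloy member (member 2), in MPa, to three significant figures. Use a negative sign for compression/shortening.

A_1 = 176.7 mm².
A_2 = 1190 mm².
Equal strain + equilibrium ⇒ each member carries load in proportion to AE: A₁E₁ = 12830000 N, A₂E₂ = 53090000 N, ΣAE = 65920000 N.
σ₂ = P·E₂/ΣAE = 179000·44600/65920000 = 121.1 MPa.

121 MPa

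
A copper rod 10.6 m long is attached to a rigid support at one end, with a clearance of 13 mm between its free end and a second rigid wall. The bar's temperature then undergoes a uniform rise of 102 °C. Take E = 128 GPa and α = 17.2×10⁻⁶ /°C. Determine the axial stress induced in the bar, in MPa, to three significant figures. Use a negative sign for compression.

-67.6 MPa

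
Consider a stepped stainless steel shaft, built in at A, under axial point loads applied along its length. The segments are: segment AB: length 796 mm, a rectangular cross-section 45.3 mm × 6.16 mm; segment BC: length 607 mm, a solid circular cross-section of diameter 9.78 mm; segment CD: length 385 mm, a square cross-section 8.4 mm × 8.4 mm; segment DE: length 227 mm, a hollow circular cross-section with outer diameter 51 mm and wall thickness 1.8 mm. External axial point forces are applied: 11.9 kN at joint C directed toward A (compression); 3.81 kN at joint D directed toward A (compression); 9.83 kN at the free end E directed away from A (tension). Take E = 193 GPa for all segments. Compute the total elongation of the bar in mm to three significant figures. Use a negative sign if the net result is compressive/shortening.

Internal axial forces (sectioning from the free end, tension +): N_DE = 9.83 kN, N_CD = 6.02 kN, N_BC = -5.88 kN, N_AB = -5.88 kN.
A_AB = 279 mm².
A_BC = 75.12 mm².
A_CD = 70.56 mm².
A_DE = 278.2 mm².
δ_AB = -5880·796/(279·193000) = -0.08691 mm
δ_BC = -5880·607/(75.12·193000) = -0.2462 mm
δ_CD = 6020·385/(70.56·193000) = 0.1702 mm
δ_DE = 9830·227/(278.2·193000) = 0.04156 mm
δ = Σδ_i = -0.1213 mm.

-0.121 mm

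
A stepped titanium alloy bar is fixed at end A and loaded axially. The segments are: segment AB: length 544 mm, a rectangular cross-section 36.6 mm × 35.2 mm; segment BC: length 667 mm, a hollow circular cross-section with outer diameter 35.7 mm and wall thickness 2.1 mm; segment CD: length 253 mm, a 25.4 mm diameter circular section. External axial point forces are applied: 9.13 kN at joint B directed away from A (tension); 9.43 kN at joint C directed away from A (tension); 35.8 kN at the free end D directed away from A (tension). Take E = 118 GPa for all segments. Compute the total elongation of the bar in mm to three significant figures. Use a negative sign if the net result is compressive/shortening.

1.50 mm

Internal axial forces (sectioning from the free end, tension +): N_CD = 35.8 kN, N_BC = 45.23 kN, N_AB = 54.36 kN.
A_AB = 1288 mm².
A_BC = 221.7 mm².
A_CD = 506.7 mm².
δ_AB = 54360·544/(1288·118000) = 0.1945 mm
δ_BC = 45230·667/(221.7·118000) = 1.153 mm
δ_CD = 35800·253/(506.7·118000) = 0.1515 mm
δ = Σδ_i = 1.499 mm.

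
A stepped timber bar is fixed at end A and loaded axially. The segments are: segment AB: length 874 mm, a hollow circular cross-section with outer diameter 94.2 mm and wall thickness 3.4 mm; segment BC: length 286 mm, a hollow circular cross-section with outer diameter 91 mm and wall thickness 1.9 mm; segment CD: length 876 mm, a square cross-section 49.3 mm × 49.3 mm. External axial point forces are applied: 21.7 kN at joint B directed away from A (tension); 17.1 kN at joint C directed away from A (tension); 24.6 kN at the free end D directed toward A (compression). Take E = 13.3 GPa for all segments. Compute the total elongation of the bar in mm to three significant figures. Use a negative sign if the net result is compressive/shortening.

-0.00776 mm

Internal axial forces (sectioning from the free end, tension +): N_CD = -24.6 kN, N_BC = -7.5 kN, N_AB = 14.2 kN.
A_AB = 969.9 mm².
A_BC = 531.8 mm².
A_CD = 2430 mm².
δ_AB = 14200·874/(969.9·13300) = 0.9621 mm
δ_BC = -7500·286/(531.8·13300) = -0.3032 mm
δ_CD = -24600·876/(2430·13300) = -0.6666 mm
δ = Σδ_i = -0.00776 mm.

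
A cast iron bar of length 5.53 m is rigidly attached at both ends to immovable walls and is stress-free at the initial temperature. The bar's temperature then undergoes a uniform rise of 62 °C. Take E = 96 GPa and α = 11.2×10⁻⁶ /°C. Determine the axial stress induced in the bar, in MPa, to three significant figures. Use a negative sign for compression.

-66.7 MPa

Free thermal expansion αLΔT = 11.2e-6 · 5530 · 62 = 3.84 mm.
The walls impose strain ε = −(3.84)/5530 = -6.9440e-04; σ = Eε = 96000 · -6.9440e-04 = -66.66 MPa.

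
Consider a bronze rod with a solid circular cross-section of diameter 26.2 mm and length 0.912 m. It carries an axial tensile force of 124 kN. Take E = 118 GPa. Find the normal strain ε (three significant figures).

0.00195

A = 539.1 mm².
σ = N/A = 230 MPa; ε = σ/E = 230/118000 = 1.949e-03.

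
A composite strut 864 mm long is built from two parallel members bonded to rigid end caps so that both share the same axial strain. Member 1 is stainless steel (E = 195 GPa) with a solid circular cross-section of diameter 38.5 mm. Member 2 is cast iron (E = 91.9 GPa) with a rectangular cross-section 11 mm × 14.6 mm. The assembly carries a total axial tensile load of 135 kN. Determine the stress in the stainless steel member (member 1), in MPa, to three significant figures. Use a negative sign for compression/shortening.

A_1 = 1164 mm².
A_2 = 160.6 mm².
Equal strain + equilibrium ⇒ each member carries load in proportion to AE: A₁E₁ = 227000000 N, A₂E₂ = 14760000 N, ΣAE = 241800000 N.
σ₁ = P·E₁/ΣAE = 135000·195000/241800000 = 108.9 MPa.

109 MPa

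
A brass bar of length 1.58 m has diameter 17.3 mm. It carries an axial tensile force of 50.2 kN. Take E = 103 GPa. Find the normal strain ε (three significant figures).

A = 235.1 mm².
σ = N/A = 213.6 MPa; ε = σ/E = 213.6/103000 = 2.073e-03.

0.00207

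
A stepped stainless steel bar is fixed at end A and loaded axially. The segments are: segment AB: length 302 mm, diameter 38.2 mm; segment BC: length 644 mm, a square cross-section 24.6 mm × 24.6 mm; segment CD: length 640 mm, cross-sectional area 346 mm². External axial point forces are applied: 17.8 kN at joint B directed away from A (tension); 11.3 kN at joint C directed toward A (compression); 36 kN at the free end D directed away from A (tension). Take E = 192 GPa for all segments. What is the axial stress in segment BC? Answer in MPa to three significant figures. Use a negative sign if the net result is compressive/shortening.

Internal axial forces (sectioning from the free end, tension +): N_CD = 36 kN, N_BC = 24.7 kN, N_AB = 42.5 kN.
A_BC = 605.2 mm².
σ_BC = N_BC/A_BC = 24700/605.2 = 40.82 MPa.

40.8 MPa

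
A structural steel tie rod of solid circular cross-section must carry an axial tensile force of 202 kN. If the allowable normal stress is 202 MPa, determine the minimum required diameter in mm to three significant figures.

35.7 mm

Required area A ≥ P/σ_allow = 202000/202 = 1000 mm².
For a solid circular section, d ≥ √(4A/π) = 35.68 mm.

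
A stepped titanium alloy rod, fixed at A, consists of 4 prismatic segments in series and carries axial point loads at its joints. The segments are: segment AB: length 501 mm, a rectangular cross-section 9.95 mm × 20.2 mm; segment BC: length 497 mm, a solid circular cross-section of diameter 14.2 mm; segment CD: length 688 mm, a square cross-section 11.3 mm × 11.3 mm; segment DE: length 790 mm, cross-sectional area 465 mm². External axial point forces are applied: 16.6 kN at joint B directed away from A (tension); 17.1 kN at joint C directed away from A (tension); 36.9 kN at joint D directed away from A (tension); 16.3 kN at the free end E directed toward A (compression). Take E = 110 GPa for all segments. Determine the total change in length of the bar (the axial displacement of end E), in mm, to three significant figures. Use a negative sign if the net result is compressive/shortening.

3.06 mm

Internal axial forces (sectioning from the free end, tension +): N_DE = -16.3 kN, N_CD = 20.6 kN, N_BC = 37.7 kN, N_AB = 54.3 kN.
A_AB = 201 mm².
A_BC = 158.4 mm².
A_CD = 127.7 mm².
δ_AB = 54300·501/(201·110000) = 1.23 mm
δ_BC = 37700·497/(158.4·110000) = 1.076 mm
δ_CD = 20600·688/(127.7·110000) = 1.009 mm
δ_DE = -16300·790/(465·110000) = -0.2517 mm
δ = Σδ_i = 3.063 mm.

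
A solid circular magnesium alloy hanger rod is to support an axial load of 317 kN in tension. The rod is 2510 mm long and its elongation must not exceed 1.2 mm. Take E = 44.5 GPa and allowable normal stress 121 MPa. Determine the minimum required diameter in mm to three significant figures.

Required area A ≥ P/σ_allow = 317000/121 = 2620 mm².
For a solid circular section, d ≥ √(4A/π) = 57.76 mm.
Elongation limit: A ≥ PL/(Eδ_allow) = 317000·2510/(44500·1.2) = 14900 mm² ⇒ d ≥ 137.7 mm.
The elongation limit governs.

138 mm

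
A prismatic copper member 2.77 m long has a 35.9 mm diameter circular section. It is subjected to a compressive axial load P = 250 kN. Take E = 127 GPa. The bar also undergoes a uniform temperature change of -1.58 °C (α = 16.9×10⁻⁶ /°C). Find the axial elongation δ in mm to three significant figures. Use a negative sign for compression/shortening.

A = 1012 mm².
δ_mech = NL/(AE) = -250000·2770/(1012·127000) = -5.387 mm.
δ_thermal = αLΔT = 16.9e-6·2770·-1.58 = -0.07396 mm.
δ = δ_mech + δ_thermal = -5.461 mm.

-5.46 mm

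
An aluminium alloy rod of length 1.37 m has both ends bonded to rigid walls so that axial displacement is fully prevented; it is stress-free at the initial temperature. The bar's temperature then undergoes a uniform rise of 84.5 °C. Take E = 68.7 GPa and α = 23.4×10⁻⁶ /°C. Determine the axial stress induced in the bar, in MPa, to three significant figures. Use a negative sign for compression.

-136 MPa

Free thermal expansion αLΔT = 23.4e-6 · 1370 · 84.5 = 2.709 mm.
The walls impose strain ε = −(2.709)/1370 = -1.9773e-03; σ = Eε = 68700 · -1.9773e-03 = -135.8 MPa.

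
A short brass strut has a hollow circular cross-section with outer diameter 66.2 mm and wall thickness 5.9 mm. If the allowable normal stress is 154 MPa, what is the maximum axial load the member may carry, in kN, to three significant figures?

A = 1118 mm².
P_max = σ_allow · A = 154 · 1118 = 172100 N = 172.1 kN.

172 kN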